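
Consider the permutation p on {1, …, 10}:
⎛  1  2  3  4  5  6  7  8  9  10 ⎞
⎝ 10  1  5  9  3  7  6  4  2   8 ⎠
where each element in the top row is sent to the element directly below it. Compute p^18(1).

Tracing 1 → 10 → … returns to 1 after 6 steps, so 1 lies in a 6-cycle (1, 10, 8, 4, 9, 2).
Since the cycle has length 6, p^18 acts on it the same as p^0 (18 mod 6 = 0).
So p^18(1) = 1.

1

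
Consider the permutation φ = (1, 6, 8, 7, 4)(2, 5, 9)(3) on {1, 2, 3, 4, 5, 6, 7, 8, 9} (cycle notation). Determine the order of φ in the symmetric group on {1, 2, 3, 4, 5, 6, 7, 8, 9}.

15

The disjoint cycles have lengths 5, 3, 1.
The order of φ is the least common multiple of its cycle lengths: lcm(5, 3) = 15.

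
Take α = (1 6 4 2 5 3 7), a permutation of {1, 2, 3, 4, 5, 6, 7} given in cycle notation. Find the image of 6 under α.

In the cycle (1 6 4 2 5 3 7), 6 is followed by 4, so α(6) = 4.

4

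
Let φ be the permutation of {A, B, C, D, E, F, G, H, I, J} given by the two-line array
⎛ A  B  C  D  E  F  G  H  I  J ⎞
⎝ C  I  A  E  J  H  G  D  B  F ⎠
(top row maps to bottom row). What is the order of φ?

10

The disjoint-cycle form of φ has cycle lengths 5, 2, 2, 1.
Since disjoint cycles commute, ord(φ) = lcm(5, 2, 2) = 10.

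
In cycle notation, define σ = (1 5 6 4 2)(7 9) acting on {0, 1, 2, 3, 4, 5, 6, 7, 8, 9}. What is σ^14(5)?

1

5 lies in the 5-cycle (1 5 6 4 2).
On a 5-cycle, σ^5 is the identity, so σ^14 = σ^4 there (14 ≡ 4 mod 5).
Advancing 4 steps from 5: 5 → 6 → 4 → 2 → 1.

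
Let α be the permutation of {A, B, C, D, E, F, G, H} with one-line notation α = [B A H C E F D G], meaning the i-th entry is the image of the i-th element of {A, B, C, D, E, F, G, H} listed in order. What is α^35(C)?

Tracing C → H → … returns to C after 4 steps, so C lies in a 4-cycle (C, H, G, D).
Powers repeat with period 4 on this cycle, and 35 mod 4 = 3, so α^35(C) = α^3(C).
Stepping 3 places around the cycle: C → H → G → D.

D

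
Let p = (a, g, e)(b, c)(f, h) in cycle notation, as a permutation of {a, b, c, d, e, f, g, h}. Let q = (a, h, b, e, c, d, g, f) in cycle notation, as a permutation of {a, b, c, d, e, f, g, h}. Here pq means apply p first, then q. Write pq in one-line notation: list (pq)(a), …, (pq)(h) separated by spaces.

(pq)(x) = q(p(x)). Computing each image: q(p(a)) = q(g) = f, q(p(b)) = q(c) = d, q(p(c)) = q(b) = e, q(p(d)) = q(d) = g, q(p(e)) = q(a) = h, q(p(f)) = q(h) = b, q(p(g)) = q(e) = c, q(p(h)) = q(f) = a.
Hence pq = [f d e g h b c a].

f d e g h b c a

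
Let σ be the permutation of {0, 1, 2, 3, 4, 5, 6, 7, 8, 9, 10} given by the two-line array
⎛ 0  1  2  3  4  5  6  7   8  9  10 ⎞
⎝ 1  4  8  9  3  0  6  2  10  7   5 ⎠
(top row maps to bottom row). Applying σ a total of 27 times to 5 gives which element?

2

Tracing 5 → 0 → … returns to 5 after 10 steps, so 5 lies in a 10-cycle (0, 1, 4, 3, 9, 7, 2, 8, 10, 5).
Since the cycle has length 10, σ^27 acts on it the same as σ^7 (27 mod 10 = 7).
Advancing 7 steps from 5: 5 → 0 → 1 → 4 → 3 → 9 → 7 → 2.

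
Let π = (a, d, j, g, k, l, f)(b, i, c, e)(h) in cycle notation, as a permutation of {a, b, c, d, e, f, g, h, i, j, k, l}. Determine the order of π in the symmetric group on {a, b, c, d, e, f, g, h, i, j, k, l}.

28

The cycle type of π is (7, 4, 1).
Since disjoint cycles commute, ord(π) = lcm(7, 4) = 28.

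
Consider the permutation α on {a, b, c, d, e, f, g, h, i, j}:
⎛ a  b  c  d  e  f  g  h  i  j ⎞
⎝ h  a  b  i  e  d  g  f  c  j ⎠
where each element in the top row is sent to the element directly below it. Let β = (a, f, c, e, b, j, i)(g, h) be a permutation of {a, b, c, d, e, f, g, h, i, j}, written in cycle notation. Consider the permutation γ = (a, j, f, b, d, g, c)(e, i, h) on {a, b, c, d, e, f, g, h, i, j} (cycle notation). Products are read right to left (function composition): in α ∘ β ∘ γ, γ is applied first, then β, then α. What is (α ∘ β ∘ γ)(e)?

h

Apply the permutations in order: γ(e) = i, then β(i) = a, then α(a) = h. So (α ∘ β ∘ γ)(e) = h.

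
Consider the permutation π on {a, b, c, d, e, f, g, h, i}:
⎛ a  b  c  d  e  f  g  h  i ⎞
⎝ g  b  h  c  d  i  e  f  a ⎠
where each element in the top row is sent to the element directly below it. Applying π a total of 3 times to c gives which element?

i

Tracing c → h → … returns to c after 8 steps, so c lies in an 8-cycle (a g e d c h f i).
Stepping 3 places around the cycle: c → h → f → i.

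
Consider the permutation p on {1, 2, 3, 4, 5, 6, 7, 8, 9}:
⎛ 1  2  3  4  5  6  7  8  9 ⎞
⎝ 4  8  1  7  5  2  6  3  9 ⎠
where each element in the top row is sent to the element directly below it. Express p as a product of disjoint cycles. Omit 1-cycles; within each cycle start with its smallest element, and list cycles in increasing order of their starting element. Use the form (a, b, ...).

(1, 4, 7, 6, 2, 8, 3)

From 1: 1 → 4 → 7 → 6 → 2 → 8 → 3 → 1, closing the cycle (1, 4, 7, 6, 2, 8, 3).
Continuing from each remaining unvisited element yields (1, 4, 7, 6, 2, 8, 3).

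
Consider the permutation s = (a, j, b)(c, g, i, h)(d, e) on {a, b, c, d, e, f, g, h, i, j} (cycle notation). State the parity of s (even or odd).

even

The cycle lengths are 4, 3, 2, 1.
A cycle is odd iff its length is even; s has 2 even-length cycles, so sgn(s) = (−1)^2 and s is even.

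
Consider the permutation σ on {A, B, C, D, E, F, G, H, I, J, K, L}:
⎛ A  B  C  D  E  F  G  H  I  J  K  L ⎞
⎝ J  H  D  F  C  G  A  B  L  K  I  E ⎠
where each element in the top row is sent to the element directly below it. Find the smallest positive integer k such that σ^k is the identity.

Writing σ as disjoint cycles, the cycle lengths are 10, 2.
The order is lcm(10, 2) = 10.

10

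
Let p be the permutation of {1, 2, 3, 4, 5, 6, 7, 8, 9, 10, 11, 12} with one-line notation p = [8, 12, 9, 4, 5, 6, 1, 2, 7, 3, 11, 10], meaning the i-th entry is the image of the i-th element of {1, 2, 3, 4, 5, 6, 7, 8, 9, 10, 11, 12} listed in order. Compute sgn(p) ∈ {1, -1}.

In disjoint-cycle form the cycle lengths are 8, 1, 1, 1, 1.
A cycle is odd iff its length is even; p has 1 even-length cycle, so sgn(p) = (−1)^1 and p is odd.

-1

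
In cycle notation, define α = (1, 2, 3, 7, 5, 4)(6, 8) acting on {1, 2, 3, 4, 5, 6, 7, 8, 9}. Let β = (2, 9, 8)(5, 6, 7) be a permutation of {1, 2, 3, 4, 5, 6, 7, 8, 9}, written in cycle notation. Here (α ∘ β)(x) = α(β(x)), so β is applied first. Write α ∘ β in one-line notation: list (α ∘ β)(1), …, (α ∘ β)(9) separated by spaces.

2 9 7 1 8 5 4 3 6

(α ∘ β)(x) = α(β(x)). Computing each image: α(β(1)) = α(1) = 2, α(β(2)) = α(9) = 9, α(β(3)) = α(3) = 7, α(β(4)) = α(4) = 1, α(β(5)) = α(6) = 8, α(β(6)) = α(7) = 5, α(β(7)) = α(5) = 4, α(β(8)) = α(2) = 3, α(β(9)) = α(8) = 6.
Hence α ∘ β = [2 9 7 1 8 5 4 3 6].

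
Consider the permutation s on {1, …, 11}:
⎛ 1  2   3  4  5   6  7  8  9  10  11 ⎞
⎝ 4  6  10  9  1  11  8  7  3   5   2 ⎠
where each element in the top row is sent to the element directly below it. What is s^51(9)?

Tracing 9 → 3 → … returns to 9 after 6 steps, so 9 lies in a 6-cycle (1, 4, 9, 3, 10, 5).
Powers repeat with period 6 on this cycle, and 51 mod 6 = 3, so s^51(9) = s^3(9).
Stepping 3 places around the cycle: 9 → 3 → 10 → 5.

5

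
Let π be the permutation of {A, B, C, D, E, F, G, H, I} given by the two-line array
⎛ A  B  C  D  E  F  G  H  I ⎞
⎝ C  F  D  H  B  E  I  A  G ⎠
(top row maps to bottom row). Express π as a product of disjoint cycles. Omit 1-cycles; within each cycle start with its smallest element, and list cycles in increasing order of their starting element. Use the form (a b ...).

From A: A → C → D → H → A, closing the cycle (A C D H).
Repeating from the next unused element and collecting all non-trivial cycles gives (A C D H)(B F E)(G I).

(A C D H)(B F E)(G I)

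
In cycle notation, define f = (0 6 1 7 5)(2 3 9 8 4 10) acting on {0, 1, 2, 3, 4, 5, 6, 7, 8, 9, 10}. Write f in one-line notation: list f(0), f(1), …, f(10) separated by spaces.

Image by image: 0→6, 1→7, 2→3, 3→9, 4→10, 5→0, 6→1, 7→5, 8→4, 9→8, 10→2.
So the one-line form is 6 7 3 9 10 0 1 5 4 8 2.

6 7 3 9 10 0 1 5 4 8 2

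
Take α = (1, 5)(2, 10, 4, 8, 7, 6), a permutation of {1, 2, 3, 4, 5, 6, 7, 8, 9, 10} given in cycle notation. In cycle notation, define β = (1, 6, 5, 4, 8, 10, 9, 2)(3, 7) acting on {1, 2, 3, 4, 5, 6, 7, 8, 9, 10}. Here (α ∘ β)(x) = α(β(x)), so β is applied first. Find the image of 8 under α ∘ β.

4

First apply β: β(8) = 10, then α(10) = 4. Thus (α ∘ β)(8) = 4.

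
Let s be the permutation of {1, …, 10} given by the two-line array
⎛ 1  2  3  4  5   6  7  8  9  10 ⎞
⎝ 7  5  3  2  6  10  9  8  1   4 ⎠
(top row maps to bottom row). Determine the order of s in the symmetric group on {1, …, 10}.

15

Decomposing into disjoint cycles gives cycle lengths 5, 3, 1, 1.
Since disjoint cycles commute, ord(s) = lcm(5, 3) = 15.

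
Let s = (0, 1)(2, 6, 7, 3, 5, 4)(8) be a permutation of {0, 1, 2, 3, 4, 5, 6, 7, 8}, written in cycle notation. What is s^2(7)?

7 lies in the 6-cycle (2, 6, 7, 3, 5, 4).
Advancing 2 steps from 7: 7 → 3 → 5.

5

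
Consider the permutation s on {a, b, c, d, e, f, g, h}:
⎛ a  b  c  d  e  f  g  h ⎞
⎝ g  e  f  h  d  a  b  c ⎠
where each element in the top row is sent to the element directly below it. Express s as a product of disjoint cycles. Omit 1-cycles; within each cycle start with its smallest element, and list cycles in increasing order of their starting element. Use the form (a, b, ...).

(a, g, b, e, d, h, c, f)

From a: a → g → b → e → d → h → c → f → a, closing the cycle (a, g, b, e, d, h, c, f).
Repeating from the next unused element and collecting all non-trivial cycles gives (a, g, b, e, d, h, c, f).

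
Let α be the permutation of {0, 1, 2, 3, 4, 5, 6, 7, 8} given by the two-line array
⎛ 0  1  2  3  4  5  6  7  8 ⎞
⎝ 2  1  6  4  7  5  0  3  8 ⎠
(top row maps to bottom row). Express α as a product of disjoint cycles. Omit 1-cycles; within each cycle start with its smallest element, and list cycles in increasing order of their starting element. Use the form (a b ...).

Start at 0 and follow images: 0 → 2 → 6 → 0, giving the cycle (0 2 6).
Repeating from the next unused element and collecting all non-trivial cycles gives (0 2 6)(3 4 7).

(0 2 6)(3 4 7)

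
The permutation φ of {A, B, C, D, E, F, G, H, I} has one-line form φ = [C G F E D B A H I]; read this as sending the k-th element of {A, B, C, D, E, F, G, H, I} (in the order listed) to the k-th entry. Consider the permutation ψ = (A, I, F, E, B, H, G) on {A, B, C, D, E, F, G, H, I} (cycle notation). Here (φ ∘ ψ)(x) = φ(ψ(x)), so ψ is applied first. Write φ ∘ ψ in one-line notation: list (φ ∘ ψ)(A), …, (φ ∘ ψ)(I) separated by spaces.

(φ ∘ ψ)(x) = φ(ψ(x)). Computing each image: φ(ψ(A)) = φ(I) = I, φ(ψ(B)) = φ(H) = H, φ(ψ(C)) = φ(C) = F, φ(ψ(D)) = φ(D) = E, φ(ψ(E)) = φ(B) = G, φ(ψ(F)) = φ(E) = D, φ(ψ(G)) = φ(A) = C, φ(ψ(H)) = φ(G) = A, φ(ψ(I)) = φ(F) = B.
Hence φ ∘ ψ = [I H F E G D C A B].

I H F E G D C A B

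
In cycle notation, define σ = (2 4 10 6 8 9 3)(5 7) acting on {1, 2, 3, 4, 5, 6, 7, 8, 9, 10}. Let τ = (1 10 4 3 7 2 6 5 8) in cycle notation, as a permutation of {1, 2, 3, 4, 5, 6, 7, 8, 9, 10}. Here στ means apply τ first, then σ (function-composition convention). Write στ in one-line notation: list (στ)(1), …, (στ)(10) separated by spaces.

6 8 5 2 9 7 4 1 3 10

For each element, apply τ then σ: 1 → 10 → 6; 2 → 6 → 8; 3 → 7 → 5; 4 → 3 → 2; 5 → 8 → 9; 6 → 5 → 7; 7 → 2 → 4; 8 → 1 → 1; 9 → 9 → 3; 10 → 4 → 10.
Collecting the images, στ = [6 8 5 2 9 7 4 1 3 10].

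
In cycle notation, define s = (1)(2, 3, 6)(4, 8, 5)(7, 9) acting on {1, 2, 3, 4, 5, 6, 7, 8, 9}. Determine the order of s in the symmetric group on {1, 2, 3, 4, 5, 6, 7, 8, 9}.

The disjoint cycles have lengths 3, 3, 2, 1.
The order is lcm(3, 3, 2) = 6.

6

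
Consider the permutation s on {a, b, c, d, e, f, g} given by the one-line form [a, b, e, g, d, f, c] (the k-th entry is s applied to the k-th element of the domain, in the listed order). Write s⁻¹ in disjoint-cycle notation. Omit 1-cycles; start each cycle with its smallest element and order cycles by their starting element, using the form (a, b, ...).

First write s in disjoint cycles: (c, e, d, g).
The inverse reverses every cycle; in canonical form, s⁻¹ = (c, g, d, e).

(c, g, d, e)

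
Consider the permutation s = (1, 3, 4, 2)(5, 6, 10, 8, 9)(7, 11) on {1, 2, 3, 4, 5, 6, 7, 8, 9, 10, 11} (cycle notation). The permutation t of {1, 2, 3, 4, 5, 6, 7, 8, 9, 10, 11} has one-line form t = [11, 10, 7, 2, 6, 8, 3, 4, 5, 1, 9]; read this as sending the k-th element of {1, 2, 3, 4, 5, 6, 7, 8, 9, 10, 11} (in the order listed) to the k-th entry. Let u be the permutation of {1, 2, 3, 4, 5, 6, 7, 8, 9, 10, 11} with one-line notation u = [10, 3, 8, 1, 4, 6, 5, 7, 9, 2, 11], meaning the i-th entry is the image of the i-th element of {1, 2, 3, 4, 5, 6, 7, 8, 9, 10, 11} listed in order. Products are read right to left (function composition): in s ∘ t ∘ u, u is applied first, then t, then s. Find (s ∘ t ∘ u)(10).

8

Apply the permutations in order: u(10) = 2, then t(2) = 10, then s(10) = 8. So (s ∘ t ∘ u)(10) = 8.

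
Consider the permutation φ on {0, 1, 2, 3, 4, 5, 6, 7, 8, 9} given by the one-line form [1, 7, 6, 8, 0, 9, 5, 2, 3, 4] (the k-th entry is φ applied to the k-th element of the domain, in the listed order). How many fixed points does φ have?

0

No element satisfies φ(x) = x, so there are 0 fixed points.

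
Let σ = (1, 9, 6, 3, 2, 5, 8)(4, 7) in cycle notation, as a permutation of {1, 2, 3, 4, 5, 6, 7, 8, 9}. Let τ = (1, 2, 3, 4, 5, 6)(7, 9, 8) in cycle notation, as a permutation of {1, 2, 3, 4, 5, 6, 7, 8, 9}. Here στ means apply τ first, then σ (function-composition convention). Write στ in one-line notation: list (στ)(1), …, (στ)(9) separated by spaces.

For each element, apply τ then σ: 1 → 2 → 5; 2 → 3 → 2; 3 → 4 → 7; 4 → 5 → 8; 5 → 6 → 3; 6 → 1 → 9; 7 → 9 → 6; 8 → 7 → 4; 9 → 8 → 1.
Collecting the images, στ = [5 2 7 8 3 9 6 4 1].

5 2 7 8 3 9 6 4 1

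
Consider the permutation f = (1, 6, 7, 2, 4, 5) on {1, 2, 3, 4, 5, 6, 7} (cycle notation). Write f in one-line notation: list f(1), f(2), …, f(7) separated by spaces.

6 4 3 5 1 7 2

Reading each image from the cycles: 1→6, 2→4, 3→3, 4→5, 5→1, 6→7, 7→2.
Listing these in domain order gives 6 4 3 5 1 7 2.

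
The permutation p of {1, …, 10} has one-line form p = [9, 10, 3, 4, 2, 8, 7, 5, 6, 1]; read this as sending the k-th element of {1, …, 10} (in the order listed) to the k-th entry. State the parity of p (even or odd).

even

In disjoint-cycle form the cycle lengths are 7, 1, 1, 1.
A cycle is odd iff its length is even; p has 0 even-length cycles, so sgn(p) = (−1)^0 and p is even.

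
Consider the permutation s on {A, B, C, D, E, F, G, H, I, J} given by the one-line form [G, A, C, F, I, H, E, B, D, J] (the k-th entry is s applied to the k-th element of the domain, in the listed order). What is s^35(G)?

D

Tracing G → E → … returns to G after 8 steps, so G lies in an 8-cycle (A, G, E, I, D, F, H, B).
Since the cycle has length 8, s^35 acts on it the same as s^3 (35 mod 8 = 3).
Advancing 3 steps from G: G → E → I → D.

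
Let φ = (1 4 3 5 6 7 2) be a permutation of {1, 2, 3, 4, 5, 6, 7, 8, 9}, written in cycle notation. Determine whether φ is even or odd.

The cycle lengths are 7, 1, 1.
A cycle of length ℓ contributes ℓ−1 transpositions, so φ is a product of 6 transpositions — even.

even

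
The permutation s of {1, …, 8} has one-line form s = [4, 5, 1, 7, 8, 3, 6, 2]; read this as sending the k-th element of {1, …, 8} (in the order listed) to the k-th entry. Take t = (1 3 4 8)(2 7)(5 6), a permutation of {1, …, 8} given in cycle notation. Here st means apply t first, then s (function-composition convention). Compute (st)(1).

t(1) = 3, then s(3) = 1; composing gives (st)(1) = 1.

1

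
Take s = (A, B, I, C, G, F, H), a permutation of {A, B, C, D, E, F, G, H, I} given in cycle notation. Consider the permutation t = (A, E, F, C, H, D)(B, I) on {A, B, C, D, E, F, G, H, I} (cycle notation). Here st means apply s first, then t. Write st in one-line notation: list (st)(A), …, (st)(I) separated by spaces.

I B G A F D C E H

(st)(x) = t(s(x)). Computing each image: t(s(A)) = t(B) = I, t(s(B)) = t(I) = B, t(s(C)) = t(G) = G, t(s(D)) = t(D) = A, t(s(E)) = t(E) = F, t(s(F)) = t(H) = D, t(s(G)) = t(F) = C, t(s(H)) = t(A) = E, t(s(I)) = t(C) = H.
Hence st = [I B G A F D C E H].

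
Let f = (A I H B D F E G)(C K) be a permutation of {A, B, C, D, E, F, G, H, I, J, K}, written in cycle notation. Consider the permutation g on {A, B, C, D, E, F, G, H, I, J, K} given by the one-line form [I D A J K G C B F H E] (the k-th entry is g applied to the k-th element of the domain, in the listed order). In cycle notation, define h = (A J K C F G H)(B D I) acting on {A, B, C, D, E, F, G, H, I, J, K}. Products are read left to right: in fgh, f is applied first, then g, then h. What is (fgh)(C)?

E

Chase C: f(C) = K; g(K) = E; h(E) = E. Hence (fgh)(C) = E.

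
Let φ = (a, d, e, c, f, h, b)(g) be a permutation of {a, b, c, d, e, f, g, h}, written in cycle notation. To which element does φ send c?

f

c appears in (a, d, e, c, f, h, b); the next entry (wrapping around) is f.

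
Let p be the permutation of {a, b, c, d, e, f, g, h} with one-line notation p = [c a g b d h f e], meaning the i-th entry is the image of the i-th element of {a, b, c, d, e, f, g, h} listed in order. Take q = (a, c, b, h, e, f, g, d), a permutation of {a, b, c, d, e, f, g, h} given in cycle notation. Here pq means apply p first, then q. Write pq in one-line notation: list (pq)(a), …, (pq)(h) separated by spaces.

b c d h a e g f

Chase each element through p then q: a → c → b; b → a → c; c → g → d; d → b → h; e → d → a; f → h → e; g → f → g; h → e → f.
So pq in one-line form is b c d h a e g f.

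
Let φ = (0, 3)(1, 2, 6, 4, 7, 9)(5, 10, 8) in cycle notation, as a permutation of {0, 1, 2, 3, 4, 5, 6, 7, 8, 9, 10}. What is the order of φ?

6

The cycle type of φ is (6, 3, 2).
Since disjoint cycles commute, ord(φ) = lcm(6, 3, 2) = 6.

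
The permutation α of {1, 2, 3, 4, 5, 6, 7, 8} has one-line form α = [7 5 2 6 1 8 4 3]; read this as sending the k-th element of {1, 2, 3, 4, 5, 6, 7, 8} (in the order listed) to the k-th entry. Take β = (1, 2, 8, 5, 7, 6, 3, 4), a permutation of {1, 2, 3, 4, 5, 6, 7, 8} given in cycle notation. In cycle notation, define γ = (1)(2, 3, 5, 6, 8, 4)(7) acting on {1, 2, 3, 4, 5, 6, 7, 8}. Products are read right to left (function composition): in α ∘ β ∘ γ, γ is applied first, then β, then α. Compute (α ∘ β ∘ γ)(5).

Apply the permutations in order: γ(5) = 6, then β(6) = 3, then α(3) = 2. So (α ∘ β ∘ γ)(5) = 2.

2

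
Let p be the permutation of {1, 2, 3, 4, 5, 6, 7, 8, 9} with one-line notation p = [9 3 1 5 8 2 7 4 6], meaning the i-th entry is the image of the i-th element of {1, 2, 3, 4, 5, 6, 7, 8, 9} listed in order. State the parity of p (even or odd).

In disjoint-cycle form the cycle lengths are 5, 3, 1.
A cycle of length ℓ contributes ℓ−1 transpositions, so p is a product of 4 + 2 = 6 transpositions — even.

even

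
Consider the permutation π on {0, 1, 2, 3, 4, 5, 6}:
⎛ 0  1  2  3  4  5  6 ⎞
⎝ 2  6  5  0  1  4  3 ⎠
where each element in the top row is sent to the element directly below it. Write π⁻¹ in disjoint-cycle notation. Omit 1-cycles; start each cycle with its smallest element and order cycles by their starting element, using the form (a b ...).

The cycle decomposition of π is (0 2 5 4 1 6 3).
The inverse reverses every cycle; in canonical form, π⁻¹ = (0 3 6 1 4 5 2).

(0 3 6 1 4 5 2)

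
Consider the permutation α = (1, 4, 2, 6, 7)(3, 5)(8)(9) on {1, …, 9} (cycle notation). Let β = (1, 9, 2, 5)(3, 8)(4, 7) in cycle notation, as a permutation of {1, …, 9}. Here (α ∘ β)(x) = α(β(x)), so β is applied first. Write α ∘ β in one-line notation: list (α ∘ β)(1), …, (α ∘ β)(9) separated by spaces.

9 3 8 1 4 7 2 5 6

(α ∘ β)(x) = α(β(x)). Computing each image: α(β(1)) = α(9) = 9, α(β(2)) = α(5) = 3, α(β(3)) = α(8) = 8, α(β(4)) = α(7) = 1, α(β(5)) = α(1) = 4, α(β(6)) = α(6) = 7, α(β(7)) = α(4) = 2, α(β(8)) = α(3) = 5, α(β(9)) = α(2) = 6.
Hence α ∘ β = [9 3 8 1 4 7 2 5 6].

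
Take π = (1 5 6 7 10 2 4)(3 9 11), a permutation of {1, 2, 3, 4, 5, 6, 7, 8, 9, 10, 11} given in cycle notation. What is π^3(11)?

11

11 lies in the 3-cycle (3 9 11).
On a 3-cycle, π^3 is the identity, so π^3 = π^0 there (3 ≡ 0 mod 3).
So π^3(11) = 11.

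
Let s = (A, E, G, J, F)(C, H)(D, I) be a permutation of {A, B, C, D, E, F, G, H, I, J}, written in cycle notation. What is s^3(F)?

F lies in the 5-cycle (A, E, G, J, F).
Advancing 3 steps from F: F → A → E → G.

G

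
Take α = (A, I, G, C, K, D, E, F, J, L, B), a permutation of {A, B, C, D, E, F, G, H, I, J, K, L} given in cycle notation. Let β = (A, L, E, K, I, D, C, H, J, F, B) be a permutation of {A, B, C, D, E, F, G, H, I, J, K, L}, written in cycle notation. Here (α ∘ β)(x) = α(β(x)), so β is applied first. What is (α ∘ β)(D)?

β(D) = C, then α(C) = K; composing gives (α ∘ β)(D) = K.

K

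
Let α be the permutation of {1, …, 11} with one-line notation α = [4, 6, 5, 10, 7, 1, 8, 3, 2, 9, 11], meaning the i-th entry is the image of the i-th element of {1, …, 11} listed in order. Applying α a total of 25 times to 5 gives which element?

Tracing 5 → 7 → … returns to 5 after 4 steps, so 5 lies in a 4-cycle (3, 5, 7, 8).
On a 4-cycle, α^4 is the identity, so α^25 = α^1 there (25 ≡ 1 mod 4).
Advancing 1 step from 5: 5 → 7.

7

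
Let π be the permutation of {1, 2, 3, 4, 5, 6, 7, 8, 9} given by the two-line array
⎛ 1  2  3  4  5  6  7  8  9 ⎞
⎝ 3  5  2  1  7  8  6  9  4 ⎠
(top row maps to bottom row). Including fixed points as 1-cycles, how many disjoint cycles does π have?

The cycle decomposition is (1, 3, 2, 5, 7, 6, 8, 9, 4), which has 1 cycle (counting 1-cycles).

1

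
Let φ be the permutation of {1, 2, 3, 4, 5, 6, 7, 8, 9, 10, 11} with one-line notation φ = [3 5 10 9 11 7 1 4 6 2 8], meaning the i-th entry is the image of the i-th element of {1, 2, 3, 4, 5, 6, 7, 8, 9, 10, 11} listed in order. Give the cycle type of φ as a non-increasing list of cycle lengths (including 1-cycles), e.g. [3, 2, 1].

[11]

The disjoint cycles are (1, 3, 10, 2, 5, 11, 8, 4, 9, 6, 7), with lengths 11 in non-increasing order.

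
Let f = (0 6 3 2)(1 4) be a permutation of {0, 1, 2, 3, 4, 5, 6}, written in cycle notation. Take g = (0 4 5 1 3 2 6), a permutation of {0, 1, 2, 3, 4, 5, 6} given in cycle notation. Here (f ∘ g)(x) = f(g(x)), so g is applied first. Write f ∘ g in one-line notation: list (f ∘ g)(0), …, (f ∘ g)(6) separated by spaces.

(f ∘ g)(x) = f(g(x)). Computing each image: f(g(0)) = f(4) = 1, f(g(1)) = f(3) = 2, f(g(2)) = f(6) = 3, f(g(3)) = f(2) = 0, f(g(4)) = f(5) = 5, f(g(5)) = f(1) = 4, f(g(6)) = f(0) = 6.
Hence f ∘ g = [1 2 3 0 5 4 6].

1 2 3 0 5 4 6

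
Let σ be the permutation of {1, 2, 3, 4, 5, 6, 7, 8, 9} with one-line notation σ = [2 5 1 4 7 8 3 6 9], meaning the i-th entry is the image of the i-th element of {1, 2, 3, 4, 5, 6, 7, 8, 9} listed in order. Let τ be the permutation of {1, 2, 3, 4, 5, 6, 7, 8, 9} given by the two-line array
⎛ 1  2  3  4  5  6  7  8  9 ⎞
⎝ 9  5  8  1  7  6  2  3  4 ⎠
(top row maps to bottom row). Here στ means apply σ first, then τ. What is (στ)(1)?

σ(1) = 2, then τ(2) = 5; composing gives (στ)(1) = 5.

5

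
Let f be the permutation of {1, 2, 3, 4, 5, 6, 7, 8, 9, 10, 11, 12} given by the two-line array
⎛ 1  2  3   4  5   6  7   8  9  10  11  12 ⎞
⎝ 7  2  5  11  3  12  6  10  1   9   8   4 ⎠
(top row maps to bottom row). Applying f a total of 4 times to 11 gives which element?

1

Tracing 11 → 8 → … returns to 11 after 9 steps, so 11 lies in a 9-cycle (1 7 6 12 4 11 8 10 9).
Advancing 4 steps from 11: 11 → 8 → 10 → 9 → 1.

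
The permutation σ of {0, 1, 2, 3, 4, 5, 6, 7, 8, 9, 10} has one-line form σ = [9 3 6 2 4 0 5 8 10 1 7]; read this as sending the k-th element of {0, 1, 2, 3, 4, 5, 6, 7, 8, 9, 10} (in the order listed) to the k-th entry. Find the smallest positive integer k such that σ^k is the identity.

21

Decomposing into disjoint cycles gives cycle lengths 7, 3, 1.
The order of σ is the least common multiple of its cycle lengths: lcm(7, 3) = 21.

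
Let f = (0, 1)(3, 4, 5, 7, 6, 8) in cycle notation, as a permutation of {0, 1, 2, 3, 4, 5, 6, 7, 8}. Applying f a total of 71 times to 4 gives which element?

3

4 lies in the 6-cycle (3, 4, 5, 7, 6, 8).
On a 6-cycle, f^6 is the identity, so f^71 = f^5 there (71 ≡ 5 mod 6).
Advancing 5 steps from 4: 4 → 5 → 7 → 6 → 8 → 3.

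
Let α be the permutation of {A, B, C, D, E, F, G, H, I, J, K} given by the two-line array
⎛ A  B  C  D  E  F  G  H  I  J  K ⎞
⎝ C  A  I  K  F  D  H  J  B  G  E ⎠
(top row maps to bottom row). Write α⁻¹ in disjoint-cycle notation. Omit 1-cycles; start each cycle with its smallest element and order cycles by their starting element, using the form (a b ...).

First write α in disjoint cycles: (A C I B)(D K E F)(G H J).
The inverse reverses every cycle; in canonical form, α⁻¹ = (A B I C)(D F E K)(G J H).

(A B I C)(D F E K)(G J H)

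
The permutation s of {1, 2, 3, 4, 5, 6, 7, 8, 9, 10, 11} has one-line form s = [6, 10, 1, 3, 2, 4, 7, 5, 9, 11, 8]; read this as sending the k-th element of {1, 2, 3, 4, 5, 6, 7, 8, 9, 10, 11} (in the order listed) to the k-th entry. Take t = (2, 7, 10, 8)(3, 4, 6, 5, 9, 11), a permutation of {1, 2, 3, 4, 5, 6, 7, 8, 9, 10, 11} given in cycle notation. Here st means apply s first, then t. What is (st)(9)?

11

First apply s: s(9) = 9, then t(9) = 11. Thus (st)(9) = 11.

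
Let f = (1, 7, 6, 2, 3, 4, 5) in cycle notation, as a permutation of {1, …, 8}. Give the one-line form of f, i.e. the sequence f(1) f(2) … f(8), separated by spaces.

7 3 4 5 1 2 6 8

Reading each image from the cycles: 1↦7, 2↦3, 3↦4, 4↦5, 5↦1, 6↦2, 7↦6, 8↦8.
Listing these in domain order gives 7 3 4 5 1 2 6 8.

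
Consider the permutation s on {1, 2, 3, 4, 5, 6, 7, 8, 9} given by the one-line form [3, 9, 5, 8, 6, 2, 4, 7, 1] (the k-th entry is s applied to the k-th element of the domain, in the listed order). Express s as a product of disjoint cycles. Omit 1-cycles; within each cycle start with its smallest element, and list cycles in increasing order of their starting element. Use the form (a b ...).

(1 3 5 6 2 9)(4 8 7)

From 1: 1 → 3 → 5 → 6 → 2 → 9 → 1, closing the cycle (1 3 5 6 2 9).
Continuing from each remaining unvisited element yields (1 3 5 6 2 9)(4 8 7).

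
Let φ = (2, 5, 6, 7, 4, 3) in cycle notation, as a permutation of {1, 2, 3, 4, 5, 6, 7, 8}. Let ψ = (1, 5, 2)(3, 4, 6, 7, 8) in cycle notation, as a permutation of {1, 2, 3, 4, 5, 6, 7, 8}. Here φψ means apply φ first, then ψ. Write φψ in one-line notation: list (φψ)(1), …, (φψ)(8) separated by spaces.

For each element, apply φ then ψ: 1 → 1 → 5; 2 → 5 → 2; 3 → 2 → 1; 4 → 3 → 4; 5 → 6 → 7; 6 → 7 → 8; 7 → 4 → 6; 8 → 8 → 3.
So φψ in one-line form is 5 2 1 4 7 8 6 3.

5 2 1 4 7 8 6 3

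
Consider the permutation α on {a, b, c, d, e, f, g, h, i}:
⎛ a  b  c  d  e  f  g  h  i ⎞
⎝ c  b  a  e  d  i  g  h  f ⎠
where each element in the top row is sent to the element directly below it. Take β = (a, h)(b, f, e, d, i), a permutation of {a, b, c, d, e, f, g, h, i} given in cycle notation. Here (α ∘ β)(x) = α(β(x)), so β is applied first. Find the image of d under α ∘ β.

f

(α ∘ β)(d) = α(β(d)). β(d) = i, then α(i) = f. So (α ∘ β)(d) = f.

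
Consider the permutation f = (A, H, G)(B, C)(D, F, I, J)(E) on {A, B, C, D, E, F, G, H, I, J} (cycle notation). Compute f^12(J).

J

J lies in the 4-cycle (D, F, I, J).
On a 4-cycle, f^4 is the identity, so f^12 = f^0 there (12 ≡ 0 mod 4).
So f^12(J) = J.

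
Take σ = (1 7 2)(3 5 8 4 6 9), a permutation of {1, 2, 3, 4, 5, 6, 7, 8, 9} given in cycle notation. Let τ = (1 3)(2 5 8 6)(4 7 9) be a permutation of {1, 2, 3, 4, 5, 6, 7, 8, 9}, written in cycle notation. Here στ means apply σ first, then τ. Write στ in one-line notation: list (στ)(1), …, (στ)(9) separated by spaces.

Chase each element through σ then τ: 1 → 7 → 9; 2 → 1 → 3; 3 → 5 → 8; 4 → 6 → 2; 5 → 8 → 6; 6 → 9 → 4; 7 → 2 → 5; 8 → 4 → 7; 9 → 3 → 1.
So στ in one-line form is 9 3 8 2 6 4 5 7 1.

9 3 8 2 6 4 5 7 1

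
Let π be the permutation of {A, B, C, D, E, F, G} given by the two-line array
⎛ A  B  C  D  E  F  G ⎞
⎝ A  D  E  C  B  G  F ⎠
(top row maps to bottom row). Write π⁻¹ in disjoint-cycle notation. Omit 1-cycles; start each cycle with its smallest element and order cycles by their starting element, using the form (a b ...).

(B E C D)(F G)

First write π in disjoint cycles: (B D C E)(F G).
Reversing each cycle (and rotating so the smallest element leads) gives π⁻¹ = (B E C D)(F G).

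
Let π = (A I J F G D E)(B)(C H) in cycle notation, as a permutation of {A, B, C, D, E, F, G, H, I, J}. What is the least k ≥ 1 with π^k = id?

The cycle type of π is (7, 2, 1).
Since disjoint cycles commute, ord(π) = lcm(7, 2) = 14.

14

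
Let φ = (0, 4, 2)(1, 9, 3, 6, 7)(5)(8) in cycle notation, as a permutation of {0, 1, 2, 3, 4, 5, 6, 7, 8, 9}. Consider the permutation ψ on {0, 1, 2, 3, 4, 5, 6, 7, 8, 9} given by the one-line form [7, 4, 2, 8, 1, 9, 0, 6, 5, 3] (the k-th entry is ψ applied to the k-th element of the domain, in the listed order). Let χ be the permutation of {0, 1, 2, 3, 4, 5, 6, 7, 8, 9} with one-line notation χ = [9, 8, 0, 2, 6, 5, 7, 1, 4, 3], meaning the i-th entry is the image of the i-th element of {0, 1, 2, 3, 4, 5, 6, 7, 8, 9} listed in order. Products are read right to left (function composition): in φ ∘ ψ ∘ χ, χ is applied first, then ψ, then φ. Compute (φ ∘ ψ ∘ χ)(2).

(φ ∘ ψ ∘ χ)(2) = φ(ψ(χ(2))). χ(2) = 0, then ψ(0) = 7, then φ(7) = 1, so the result is 1.

1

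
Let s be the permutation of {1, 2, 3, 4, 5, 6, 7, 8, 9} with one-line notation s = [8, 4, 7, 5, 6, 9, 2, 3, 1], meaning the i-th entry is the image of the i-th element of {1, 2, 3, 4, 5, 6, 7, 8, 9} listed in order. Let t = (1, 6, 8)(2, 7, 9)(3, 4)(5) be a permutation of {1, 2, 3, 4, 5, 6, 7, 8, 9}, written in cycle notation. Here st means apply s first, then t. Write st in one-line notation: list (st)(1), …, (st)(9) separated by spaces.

(st)(x) = t(s(x)). Computing each image: t(s(1)) = t(8) = 1, t(s(2)) = t(4) = 3, t(s(3)) = t(7) = 9, t(s(4)) = t(5) = 5, t(s(5)) = t(6) = 8, t(s(6)) = t(9) = 2, t(s(7)) = t(2) = 7, t(s(8)) = t(3) = 4, t(s(9)) = t(1) = 6.
Hence st = [1 3 9 5 8 2 7 4 6].

1 3 9 5 8 2 7 4 6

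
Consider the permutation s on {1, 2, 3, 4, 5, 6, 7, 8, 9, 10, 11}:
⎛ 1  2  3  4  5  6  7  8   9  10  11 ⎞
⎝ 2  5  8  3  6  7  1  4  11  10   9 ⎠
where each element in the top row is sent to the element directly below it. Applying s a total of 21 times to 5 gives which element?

Tracing 5 → 6 → … returns to 5 after 5 steps, so 5 lies in a 5-cycle (1, 2, 5, 6, 7).
Since the cycle has length 5, s^21 acts on it the same as s^1 (21 mod 5 = 1).
Stepping 1 place around the cycle: 5 → 6.

6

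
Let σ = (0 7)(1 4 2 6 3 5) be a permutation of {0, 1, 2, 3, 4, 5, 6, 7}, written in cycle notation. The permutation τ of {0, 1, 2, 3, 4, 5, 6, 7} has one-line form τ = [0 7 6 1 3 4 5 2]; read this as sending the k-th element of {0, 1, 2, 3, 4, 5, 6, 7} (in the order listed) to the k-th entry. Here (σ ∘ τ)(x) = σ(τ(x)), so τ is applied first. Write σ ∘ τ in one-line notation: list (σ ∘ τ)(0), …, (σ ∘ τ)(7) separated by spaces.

For each element, apply τ then σ: 0 → 0 → 7; 1 → 7 → 0; 2 → 6 → 3; 3 → 1 → 4; 4 → 3 → 5; 5 → 4 → 2; 6 → 5 → 1; 7 → 2 → 6.
So σ ∘ τ in one-line form is 7 0 3 4 5 2 1 6.

7 0 3 4 5 2 1 6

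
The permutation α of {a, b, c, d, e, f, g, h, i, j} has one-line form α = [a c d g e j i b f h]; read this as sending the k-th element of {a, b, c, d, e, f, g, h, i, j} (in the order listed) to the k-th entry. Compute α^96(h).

h

Tracing h → b → … returns to h after 8 steps, so h lies in an 8-cycle (b c d g i f j h).
Powers repeat with period 8 on this cycle, and 96 mod 8 = 0, so α^96(h) = α^0(h).
So α^96(h) = h.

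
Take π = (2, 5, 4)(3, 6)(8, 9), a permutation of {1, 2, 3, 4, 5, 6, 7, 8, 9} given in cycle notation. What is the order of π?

6

The disjoint cycles have lengths 3, 2, 2, 1, 1.
The order is lcm(3, 2, 2) = 6.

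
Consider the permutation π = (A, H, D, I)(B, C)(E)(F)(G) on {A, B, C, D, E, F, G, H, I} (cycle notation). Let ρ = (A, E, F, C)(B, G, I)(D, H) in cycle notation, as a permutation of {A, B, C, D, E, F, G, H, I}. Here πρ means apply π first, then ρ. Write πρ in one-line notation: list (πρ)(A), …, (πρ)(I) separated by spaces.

Chase each element through π then ρ: A → H → D; B → C → A; C → B → G; D → I → B; E → E → F; F → F → C; G → G → I; H → D → H; I → A → E.
So πρ in one-line form is D A G B F C I H E.

D A G B F C I H E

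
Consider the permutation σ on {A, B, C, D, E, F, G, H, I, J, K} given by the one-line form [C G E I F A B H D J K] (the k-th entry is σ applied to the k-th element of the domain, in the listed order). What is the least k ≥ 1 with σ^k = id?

4

The disjoint-cycle form of σ has cycle lengths 4, 2, 2, 1, 1, 1.
Since disjoint cycles commute, ord(σ) = lcm(4, 2, 2) = 4.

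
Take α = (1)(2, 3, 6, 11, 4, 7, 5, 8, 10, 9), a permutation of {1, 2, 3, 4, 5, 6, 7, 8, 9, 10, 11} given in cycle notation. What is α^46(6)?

6 lies in the 10-cycle (2, 3, 6, 11, 4, 7, 5, 8, 10, 9).
Since the cycle has length 10, α^46 acts on it the same as α^6 (46 mod 10 = 6).
Advancing 6 steps from 6: 6 → 11 → 4 → 7 → 5 → 8 → 10.

10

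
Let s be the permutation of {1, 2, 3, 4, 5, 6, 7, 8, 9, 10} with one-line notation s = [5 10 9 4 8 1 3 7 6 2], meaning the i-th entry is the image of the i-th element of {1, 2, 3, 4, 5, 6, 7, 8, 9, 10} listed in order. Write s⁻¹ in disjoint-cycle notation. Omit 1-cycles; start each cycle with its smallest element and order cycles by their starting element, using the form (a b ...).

The cycle decomposition of s is (1 5 8 7 3 9 6)(2 10).
Reversing each cycle (and rotating so the smallest element leads) gives s⁻¹ = (1 6 9 3 7 8 5)(2 10).

(1 6 9 3 7 8 5)(2 10)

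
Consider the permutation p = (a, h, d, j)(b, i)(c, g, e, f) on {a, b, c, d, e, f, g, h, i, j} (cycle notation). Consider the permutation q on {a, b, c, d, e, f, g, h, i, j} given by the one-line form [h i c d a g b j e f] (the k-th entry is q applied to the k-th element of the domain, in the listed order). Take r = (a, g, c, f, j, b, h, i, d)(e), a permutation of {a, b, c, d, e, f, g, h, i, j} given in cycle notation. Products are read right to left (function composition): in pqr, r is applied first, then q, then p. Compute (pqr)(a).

i

Apply the permutations in order: r(a) = g, then q(g) = b, then p(b) = i. So (pqr)(a) = i.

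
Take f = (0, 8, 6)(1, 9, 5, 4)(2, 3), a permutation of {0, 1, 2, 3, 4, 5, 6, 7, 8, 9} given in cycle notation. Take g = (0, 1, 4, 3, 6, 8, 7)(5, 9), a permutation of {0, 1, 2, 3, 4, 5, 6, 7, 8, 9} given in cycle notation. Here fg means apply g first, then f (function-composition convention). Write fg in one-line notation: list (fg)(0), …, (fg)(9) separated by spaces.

Chase each element through g then f: 0 → 1 → 9; 1 → 4 → 1; 2 → 2 → 3; 3 → 6 → 0; 4 → 3 → 2; 5 → 9 → 5; 6 → 8 → 6; 7 → 0 → 8; 8 → 7 → 7; 9 → 5 → 4.
So fg in one-line form is 9 1 3 0 2 5 6 8 7 4.

9 1 3 0 2 5 6 8 7 4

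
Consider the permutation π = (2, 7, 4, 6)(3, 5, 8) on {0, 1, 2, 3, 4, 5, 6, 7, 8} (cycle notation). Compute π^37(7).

4

7 lies in the 4-cycle (2, 7, 4, 6).
Powers repeat with period 4 on this cycle, and 37 mod 4 = 1, so π^37(7) = π^1(7).
Stepping 1 place around the cycle: 7 → 4.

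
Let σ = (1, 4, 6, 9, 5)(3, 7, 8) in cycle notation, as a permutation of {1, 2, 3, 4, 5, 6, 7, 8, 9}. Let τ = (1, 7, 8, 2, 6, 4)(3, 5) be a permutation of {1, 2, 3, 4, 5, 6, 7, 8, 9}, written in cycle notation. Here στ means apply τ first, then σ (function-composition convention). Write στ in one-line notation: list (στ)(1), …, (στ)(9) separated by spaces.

Chase each element through τ then σ: 1 → 7 → 8; 2 → 6 → 9; 3 → 5 → 1; 4 → 1 → 4; 5 → 3 → 7; 6 → 4 → 6; 7 → 8 → 3; 8 → 2 → 2; 9 → 9 → 5.
Collecting the images, στ = [8 9 1 4 7 6 3 2 5].

8 9 1 4 7 6 3 2 5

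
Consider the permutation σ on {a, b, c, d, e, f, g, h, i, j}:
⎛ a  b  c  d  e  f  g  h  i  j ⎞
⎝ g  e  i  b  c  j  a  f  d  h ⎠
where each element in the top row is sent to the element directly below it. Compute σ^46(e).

Tracing e → c → … returns to e after 5 steps, so e lies in a 5-cycle (b e c i d).
Powers repeat with period 5 on this cycle, and 46 mod 5 = 1, so σ^46(e) = σ^1(e).
Stepping 1 place around the cycle: e → c.

c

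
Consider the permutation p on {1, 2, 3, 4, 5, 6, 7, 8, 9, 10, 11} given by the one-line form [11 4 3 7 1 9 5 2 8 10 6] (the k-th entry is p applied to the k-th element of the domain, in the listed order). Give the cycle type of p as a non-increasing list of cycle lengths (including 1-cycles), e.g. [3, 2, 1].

[9, 1, 1]

The disjoint cycles are (1 11 6 9 8 2 4 7 5)(3)(10), with lengths 9, 1, 1 in non-increasing order.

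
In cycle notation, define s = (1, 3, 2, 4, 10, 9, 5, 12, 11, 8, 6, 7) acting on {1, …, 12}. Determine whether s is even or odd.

odd

The cycle lengths are 12.
A cycle is odd iff its length is even; s has 1 even-length cycle, so sgn(s) = (−1)^1 and s is odd.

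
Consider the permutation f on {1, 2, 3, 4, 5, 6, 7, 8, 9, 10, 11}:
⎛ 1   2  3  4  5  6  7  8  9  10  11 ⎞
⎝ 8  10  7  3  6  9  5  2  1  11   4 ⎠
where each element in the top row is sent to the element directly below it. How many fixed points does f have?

0

No element satisfies f(x) = x, so there are 0 fixed points.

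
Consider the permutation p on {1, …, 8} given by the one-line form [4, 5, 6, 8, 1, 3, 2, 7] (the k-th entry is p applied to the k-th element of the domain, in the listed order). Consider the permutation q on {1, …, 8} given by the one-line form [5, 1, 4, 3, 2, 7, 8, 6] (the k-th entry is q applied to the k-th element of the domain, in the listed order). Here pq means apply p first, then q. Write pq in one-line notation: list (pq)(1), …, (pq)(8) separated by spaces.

Chase each element through p then q: 1 → 4 → 3; 2 → 5 → 2; 3 → 6 → 7; 4 → 8 → 6; 5 → 1 → 5; 6 → 3 → 4; 7 → 2 → 1; 8 → 7 → 8.
Collecting the images, pq = [3 2 7 6 5 4 1 8].

3 2 7 6 5 4 1 8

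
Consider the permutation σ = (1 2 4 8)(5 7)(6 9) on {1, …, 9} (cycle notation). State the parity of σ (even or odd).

The cycle lengths are 4, 2, 2, 1.
A cycle of length ℓ contributes ℓ−1 transpositions, so σ is a product of 3 + 1 + 1 = 5 transpositions — odd.

odd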